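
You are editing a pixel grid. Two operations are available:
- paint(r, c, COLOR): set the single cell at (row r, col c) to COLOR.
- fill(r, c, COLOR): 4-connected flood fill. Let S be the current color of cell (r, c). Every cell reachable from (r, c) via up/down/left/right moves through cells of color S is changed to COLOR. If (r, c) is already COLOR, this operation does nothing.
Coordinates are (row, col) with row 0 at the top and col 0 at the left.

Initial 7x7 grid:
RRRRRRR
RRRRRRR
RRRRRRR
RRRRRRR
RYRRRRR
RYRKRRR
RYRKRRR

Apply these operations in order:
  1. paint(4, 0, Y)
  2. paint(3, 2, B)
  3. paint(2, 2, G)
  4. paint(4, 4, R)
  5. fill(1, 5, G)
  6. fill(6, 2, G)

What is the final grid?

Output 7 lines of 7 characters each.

Answer: GGGGGGG
GGGGGGG
GGGGGGG
GGBGGGG
YYGGGGG
RYGKGGG
RYGKGGG

Derivation:
After op 1 paint(4,0,Y):
RRRRRRR
RRRRRRR
RRRRRRR
RRRRRRR
YYRRRRR
RYRKRRR
RYRKRRR
After op 2 paint(3,2,B):
RRRRRRR
RRRRRRR
RRRRRRR
RRBRRRR
YYRRRRR
RYRKRRR
RYRKRRR
After op 3 paint(2,2,G):
RRRRRRR
RRRRRRR
RRGRRRR
RRBRRRR
YYRRRRR
RYRKRRR
RYRKRRR
After op 4 paint(4,4,R):
RRRRRRR
RRRRRRR
RRGRRRR
RRBRRRR
YYRRRRR
RYRKRRR
RYRKRRR
After op 5 fill(1,5,G) [39 cells changed]:
GGGGGGG
GGGGGGG
GGGGGGG
GGBGGGG
YYGGGGG
RYGKGGG
RYGKGGG
After op 6 fill(6,2,G) [0 cells changed]:
GGGGGGG
GGGGGGG
GGGGGGG
GGBGGGG
YYGGGGG
RYGKGGG
RYGKGGG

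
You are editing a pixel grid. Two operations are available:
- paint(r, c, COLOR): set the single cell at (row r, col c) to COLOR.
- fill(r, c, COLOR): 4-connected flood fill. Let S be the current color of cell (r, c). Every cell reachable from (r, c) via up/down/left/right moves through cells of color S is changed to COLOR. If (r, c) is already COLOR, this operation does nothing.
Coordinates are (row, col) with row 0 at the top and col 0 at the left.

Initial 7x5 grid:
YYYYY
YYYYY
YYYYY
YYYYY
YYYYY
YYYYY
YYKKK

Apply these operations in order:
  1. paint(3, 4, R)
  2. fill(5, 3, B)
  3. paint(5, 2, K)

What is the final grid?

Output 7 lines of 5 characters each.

Answer: BBBBB
BBBBB
BBBBB
BBBBR
BBBBB
BBKBB
BBKKK

Derivation:
After op 1 paint(3,4,R):
YYYYY
YYYYY
YYYYY
YYYYR
YYYYY
YYYYY
YYKKK
After op 2 fill(5,3,B) [31 cells changed]:
BBBBB
BBBBB
BBBBB
BBBBR
BBBBB
BBBBB
BBKKK
After op 3 paint(5,2,K):
BBBBB
BBBBB
BBBBB
BBBBR
BBBBB
BBKBB
BBKKK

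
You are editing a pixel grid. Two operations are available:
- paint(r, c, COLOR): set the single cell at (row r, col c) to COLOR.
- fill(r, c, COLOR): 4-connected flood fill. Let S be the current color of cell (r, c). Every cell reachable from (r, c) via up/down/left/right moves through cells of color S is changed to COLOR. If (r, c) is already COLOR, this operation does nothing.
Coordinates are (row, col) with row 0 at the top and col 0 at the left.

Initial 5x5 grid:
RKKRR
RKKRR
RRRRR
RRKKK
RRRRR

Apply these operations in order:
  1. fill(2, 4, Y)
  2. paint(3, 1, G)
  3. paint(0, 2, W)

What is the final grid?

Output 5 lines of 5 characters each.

After op 1 fill(2,4,Y) [18 cells changed]:
YKKYY
YKKYY
YYYYY
YYKKK
YYYYY
After op 2 paint(3,1,G):
YKKYY
YKKYY
YYYYY
YGKKK
YYYYY
After op 3 paint(0,2,W):
YKWYY
YKKYY
YYYYY
YGKKK
YYYYY

Answer: YKWYY
YKKYY
YYYYY
YGKKK
YYYYY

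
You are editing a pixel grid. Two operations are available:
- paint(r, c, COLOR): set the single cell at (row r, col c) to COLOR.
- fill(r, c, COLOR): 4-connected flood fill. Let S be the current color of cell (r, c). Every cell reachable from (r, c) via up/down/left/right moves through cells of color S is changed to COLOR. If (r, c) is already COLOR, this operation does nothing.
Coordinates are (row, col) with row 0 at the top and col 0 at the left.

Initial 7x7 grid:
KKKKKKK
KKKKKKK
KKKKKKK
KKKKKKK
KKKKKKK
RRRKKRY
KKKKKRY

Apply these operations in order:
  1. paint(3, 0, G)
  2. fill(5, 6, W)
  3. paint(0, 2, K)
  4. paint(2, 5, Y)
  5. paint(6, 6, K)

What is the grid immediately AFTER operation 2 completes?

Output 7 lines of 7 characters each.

After op 1 paint(3,0,G):
KKKKKKK
KKKKKKK
KKKKKKK
GKKKKKK
KKKKKKK
RRRKKRY
KKKKKRY
After op 2 fill(5,6,W) [2 cells changed]:
KKKKKKK
KKKKKKK
KKKKKKK
GKKKKKK
KKKKKKK
RRRKKRW
KKKKKRW

Answer: KKKKKKK
KKKKKKK
KKKKKKK
GKKKKKK
KKKKKKK
RRRKKRW
KKKKKRW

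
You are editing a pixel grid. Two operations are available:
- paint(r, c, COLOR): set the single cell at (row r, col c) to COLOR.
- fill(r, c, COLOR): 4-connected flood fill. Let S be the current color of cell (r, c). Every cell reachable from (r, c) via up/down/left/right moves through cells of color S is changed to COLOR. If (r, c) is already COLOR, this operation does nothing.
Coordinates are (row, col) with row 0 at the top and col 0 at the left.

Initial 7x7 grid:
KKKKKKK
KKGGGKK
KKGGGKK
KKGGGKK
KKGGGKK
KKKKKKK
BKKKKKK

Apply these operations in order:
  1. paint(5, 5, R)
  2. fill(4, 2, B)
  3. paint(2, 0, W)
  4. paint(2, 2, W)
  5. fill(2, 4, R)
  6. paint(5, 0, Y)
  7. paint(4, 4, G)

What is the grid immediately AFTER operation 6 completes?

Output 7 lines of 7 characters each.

After op 1 paint(5,5,R):
KKKKKKK
KKGGGKK
KKGGGKK
KKGGGKK
KKGGGKK
KKKKKRK
BKKKKKK
After op 2 fill(4,2,B) [12 cells changed]:
KKKKKKK
KKBBBKK
KKBBBKK
KKBBBKK
KKBBBKK
KKKKKRK
BKKKKKK
After op 3 paint(2,0,W):
KKKKKKK
KKBBBKK
WKBBBKK
KKBBBKK
KKBBBKK
KKKKKRK
BKKKKKK
After op 4 paint(2,2,W):
KKKKKKK
KKBBBKK
WKWBBKK
KKBBBKK
KKBBBKK
KKKKKRK
BKKKKKK
After op 5 fill(2,4,R) [11 cells changed]:
KKKKKKK
KKRRRKK
WKWRRKK
KKRRRKK
KKRRRKK
KKKKKRK
BKKKKKK
After op 6 paint(5,0,Y):
KKKKKKK
KKRRRKK
WKWRRKK
KKRRRKK
KKRRRKK
YKKKKRK
BKKKKKK

Answer: KKKKKKK
KKRRRKK
WKWRRKK
KKRRRKK
KKRRRKK
YKKKKRK
BKKKKKK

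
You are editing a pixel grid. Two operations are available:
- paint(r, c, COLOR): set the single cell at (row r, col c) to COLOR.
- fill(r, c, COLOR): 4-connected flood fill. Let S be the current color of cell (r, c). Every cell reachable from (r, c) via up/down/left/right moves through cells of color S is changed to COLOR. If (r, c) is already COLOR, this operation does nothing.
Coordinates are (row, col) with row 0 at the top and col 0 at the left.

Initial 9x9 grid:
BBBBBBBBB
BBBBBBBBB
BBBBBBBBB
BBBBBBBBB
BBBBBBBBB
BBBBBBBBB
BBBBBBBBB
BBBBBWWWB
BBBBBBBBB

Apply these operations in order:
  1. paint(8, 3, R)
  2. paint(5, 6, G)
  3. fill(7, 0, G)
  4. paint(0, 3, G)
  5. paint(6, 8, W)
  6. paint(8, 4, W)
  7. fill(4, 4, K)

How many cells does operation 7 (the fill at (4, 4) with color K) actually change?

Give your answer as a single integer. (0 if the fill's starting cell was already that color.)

After op 1 paint(8,3,R):
BBBBBBBBB
BBBBBBBBB
BBBBBBBBB
BBBBBBBBB
BBBBBBBBB
BBBBBBBBB
BBBBBBBBB
BBBBBWWWB
BBBRBBBBB
After op 2 paint(5,6,G):
BBBBBBBBB
BBBBBBBBB
BBBBBBBBB
BBBBBBBBB
BBBBBBBBB
BBBBBBGBB
BBBBBBBBB
BBBBBWWWB
BBBRBBBBB
After op 3 fill(7,0,G) [76 cells changed]:
GGGGGGGGG
GGGGGGGGG
GGGGGGGGG
GGGGGGGGG
GGGGGGGGG
GGGGGGGGG
GGGGGGGGG
GGGGGWWWG
GGGRGGGGG
After op 4 paint(0,3,G):
GGGGGGGGG
GGGGGGGGG
GGGGGGGGG
GGGGGGGGG
GGGGGGGGG
GGGGGGGGG
GGGGGGGGG
GGGGGWWWG
GGGRGGGGG
After op 5 paint(6,8,W):
GGGGGGGGG
GGGGGGGGG
GGGGGGGGG
GGGGGGGGG
GGGGGGGGG
GGGGGGGGG
GGGGGGGGW
GGGGGWWWG
GGGRGGGGG
After op 6 paint(8,4,W):
GGGGGGGGG
GGGGGGGGG
GGGGGGGGG
GGGGGGGGG
GGGGGGGGG
GGGGGGGGG
GGGGGGGGW
GGGGGWWWG
GGGRWGGGG
After op 7 fill(4,4,K) [70 cells changed]:
KKKKKKKKK
KKKKKKKKK
KKKKKKKKK
KKKKKKKKK
KKKKKKKKK
KKKKKKKKK
KKKKKKKKW
KKKKKWWWG
KKKRWGGGG

Answer: 70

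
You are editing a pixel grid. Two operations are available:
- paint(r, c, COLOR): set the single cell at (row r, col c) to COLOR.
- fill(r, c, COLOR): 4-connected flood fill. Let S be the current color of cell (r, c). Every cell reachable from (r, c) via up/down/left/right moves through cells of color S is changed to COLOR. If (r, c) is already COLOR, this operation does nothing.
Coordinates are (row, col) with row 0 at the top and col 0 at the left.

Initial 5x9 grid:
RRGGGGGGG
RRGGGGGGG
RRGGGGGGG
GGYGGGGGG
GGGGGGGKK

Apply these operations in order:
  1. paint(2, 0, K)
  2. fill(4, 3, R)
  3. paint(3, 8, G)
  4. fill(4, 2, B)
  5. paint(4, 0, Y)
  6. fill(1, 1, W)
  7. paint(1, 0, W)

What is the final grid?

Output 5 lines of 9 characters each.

Answer: WWWWWWWWW
WWWWWWWWW
KWWWWWWWW
WWYWWWWWG
YWWWWWWKK

Derivation:
After op 1 paint(2,0,K):
RRGGGGGGG
RRGGGGGGG
KRGGGGGGG
GGYGGGGGG
GGGGGGGKK
After op 2 fill(4,3,R) [36 cells changed]:
RRRRRRRRR
RRRRRRRRR
KRRRRRRRR
RRYRRRRRR
RRRRRRRKK
After op 3 paint(3,8,G):
RRRRRRRRR
RRRRRRRRR
KRRRRRRRR
RRYRRRRRG
RRRRRRRKK
After op 4 fill(4,2,B) [40 cells changed]:
BBBBBBBBB
BBBBBBBBB
KBBBBBBBB
BBYBBBBBG
BBBBBBBKK
After op 5 paint(4,0,Y):
BBBBBBBBB
BBBBBBBBB
KBBBBBBBB
BBYBBBBBG
YBBBBBBKK
After op 6 fill(1,1,W) [39 cells changed]:
WWWWWWWWW
WWWWWWWWW
KWWWWWWWW
WWYWWWWWG
YWWWWWWKK
After op 7 paint(1,0,W):
WWWWWWWWW
WWWWWWWWW
KWWWWWWWW
WWYWWWWWG
YWWWWWWKK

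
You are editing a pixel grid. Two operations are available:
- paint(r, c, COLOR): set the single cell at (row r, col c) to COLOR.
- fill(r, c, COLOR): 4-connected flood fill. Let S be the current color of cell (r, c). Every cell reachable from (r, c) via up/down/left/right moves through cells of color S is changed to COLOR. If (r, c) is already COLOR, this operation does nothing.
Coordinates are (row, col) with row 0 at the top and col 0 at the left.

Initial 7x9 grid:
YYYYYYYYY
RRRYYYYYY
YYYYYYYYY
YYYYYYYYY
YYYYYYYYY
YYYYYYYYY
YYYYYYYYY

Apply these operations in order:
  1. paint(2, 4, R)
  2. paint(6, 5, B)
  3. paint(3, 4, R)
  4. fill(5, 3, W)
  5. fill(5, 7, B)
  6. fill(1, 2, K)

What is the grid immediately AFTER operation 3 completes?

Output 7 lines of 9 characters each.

Answer: YYYYYYYYY
RRRYYYYYY
YYYYRYYYY
YYYYRYYYY
YYYYYYYYY
YYYYYYYYY
YYYYYBYYY

Derivation:
After op 1 paint(2,4,R):
YYYYYYYYY
RRRYYYYYY
YYYYRYYYY
YYYYYYYYY
YYYYYYYYY
YYYYYYYYY
YYYYYYYYY
After op 2 paint(6,5,B):
YYYYYYYYY
RRRYYYYYY
YYYYRYYYY
YYYYYYYYY
YYYYYYYYY
YYYYYYYYY
YYYYYBYYY
After op 3 paint(3,4,R):
YYYYYYYYY
RRRYYYYYY
YYYYRYYYY
YYYYRYYYY
YYYYYYYYY
YYYYYYYYY
YYYYYBYYY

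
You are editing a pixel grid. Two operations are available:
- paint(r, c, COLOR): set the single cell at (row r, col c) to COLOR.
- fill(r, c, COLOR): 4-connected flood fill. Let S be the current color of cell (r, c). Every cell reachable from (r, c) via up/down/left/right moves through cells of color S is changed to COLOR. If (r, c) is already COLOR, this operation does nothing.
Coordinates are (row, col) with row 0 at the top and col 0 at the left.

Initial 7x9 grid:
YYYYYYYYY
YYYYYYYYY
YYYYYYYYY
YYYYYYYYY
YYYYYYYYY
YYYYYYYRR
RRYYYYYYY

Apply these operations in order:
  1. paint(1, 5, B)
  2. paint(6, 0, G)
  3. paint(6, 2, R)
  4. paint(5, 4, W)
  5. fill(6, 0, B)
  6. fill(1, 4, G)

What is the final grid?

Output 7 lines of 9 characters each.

Answer: GGGGGGGGG
GGGGGBGGG
GGGGGGGGG
GGGGGGGGG
GGGGGGGGG
GGGGWGGRR
BRRGGGGGG

Derivation:
After op 1 paint(1,5,B):
YYYYYYYYY
YYYYYBYYY
YYYYYYYYY
YYYYYYYYY
YYYYYYYYY
YYYYYYYRR
RRYYYYYYY
After op 2 paint(6,0,G):
YYYYYYYYY
YYYYYBYYY
YYYYYYYYY
YYYYYYYYY
YYYYYYYYY
YYYYYYYRR
GRYYYYYYY
After op 3 paint(6,2,R):
YYYYYYYYY
YYYYYBYYY
YYYYYYYYY
YYYYYYYYY
YYYYYYYYY
YYYYYYYRR
GRRYYYYYY
After op 4 paint(5,4,W):
YYYYYYYYY
YYYYYBYYY
YYYYYYYYY
YYYYYYYYY
YYYYYYYYY
YYYYWYYRR
GRRYYYYYY
After op 5 fill(6,0,B) [1 cells changed]:
YYYYYYYYY
YYYYYBYYY
YYYYYYYYY
YYYYYYYYY
YYYYYYYYY
YYYYWYYRR
BRRYYYYYY
After op 6 fill(1,4,G) [56 cells changed]:
GGGGGGGGG
GGGGGBGGG
GGGGGGGGG
GGGGGGGGG
GGGGGGGGG
GGGGWGGRR
BRRGGGGGG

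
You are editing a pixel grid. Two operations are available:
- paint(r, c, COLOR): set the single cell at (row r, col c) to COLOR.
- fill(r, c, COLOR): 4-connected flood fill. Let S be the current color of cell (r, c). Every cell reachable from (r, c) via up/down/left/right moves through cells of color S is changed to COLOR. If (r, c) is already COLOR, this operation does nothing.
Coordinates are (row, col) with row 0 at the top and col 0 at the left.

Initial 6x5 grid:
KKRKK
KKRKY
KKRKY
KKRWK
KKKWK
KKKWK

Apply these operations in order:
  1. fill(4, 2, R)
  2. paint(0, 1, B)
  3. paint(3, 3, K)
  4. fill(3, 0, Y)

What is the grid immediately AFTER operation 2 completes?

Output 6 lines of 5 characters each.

After op 1 fill(4,2,R) [14 cells changed]:
RRRKK
RRRKY
RRRKY
RRRWK
RRRWK
RRRWK
After op 2 paint(0,1,B):
RBRKK
RRRKY
RRRKY
RRRWK
RRRWK
RRRWK

Answer: RBRKK
RRRKY
RRRKY
RRRWK
RRRWK
RRRWK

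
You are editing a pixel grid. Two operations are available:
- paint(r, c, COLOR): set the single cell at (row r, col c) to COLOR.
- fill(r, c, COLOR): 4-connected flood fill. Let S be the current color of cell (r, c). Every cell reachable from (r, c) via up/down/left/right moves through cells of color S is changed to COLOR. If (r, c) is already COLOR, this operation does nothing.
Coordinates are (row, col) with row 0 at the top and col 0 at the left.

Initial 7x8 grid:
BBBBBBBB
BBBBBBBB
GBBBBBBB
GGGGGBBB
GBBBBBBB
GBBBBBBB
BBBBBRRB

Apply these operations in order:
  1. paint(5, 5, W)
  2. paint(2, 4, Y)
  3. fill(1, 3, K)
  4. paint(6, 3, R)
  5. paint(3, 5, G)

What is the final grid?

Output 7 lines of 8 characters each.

After op 1 paint(5,5,W):
BBBBBBBB
BBBBBBBB
GBBBBBBB
GGGGGBBB
GBBBBBBB
GBBBBWBB
BBBBBRRB
After op 2 paint(2,4,Y):
BBBBBBBB
BBBBBBBB
GBBBYBBB
GGGGGBBB
GBBBBBBB
GBBBBWBB
BBBBBRRB
After op 3 fill(1,3,K) [44 cells changed]:
KKKKKKKK
KKKKKKKK
GKKKYKKK
GGGGGKKK
GKKKKKKK
GKKKKWKK
KKKKKRRK
After op 4 paint(6,3,R):
KKKKKKKK
KKKKKKKK
GKKKYKKK
GGGGGKKK
GKKKKKKK
GKKKKWKK
KKKRKRRK
After op 5 paint(3,5,G):
KKKKKKKK
KKKKKKKK
GKKKYKKK
GGGGGGKK
GKKKKKKK
GKKKKWKK
KKKRKRRK

Answer: KKKKKKKK
KKKKKKKK
GKKKYKKK
GGGGGGKK
GKKKKKKK
GKKKKWKK
KKKRKRRK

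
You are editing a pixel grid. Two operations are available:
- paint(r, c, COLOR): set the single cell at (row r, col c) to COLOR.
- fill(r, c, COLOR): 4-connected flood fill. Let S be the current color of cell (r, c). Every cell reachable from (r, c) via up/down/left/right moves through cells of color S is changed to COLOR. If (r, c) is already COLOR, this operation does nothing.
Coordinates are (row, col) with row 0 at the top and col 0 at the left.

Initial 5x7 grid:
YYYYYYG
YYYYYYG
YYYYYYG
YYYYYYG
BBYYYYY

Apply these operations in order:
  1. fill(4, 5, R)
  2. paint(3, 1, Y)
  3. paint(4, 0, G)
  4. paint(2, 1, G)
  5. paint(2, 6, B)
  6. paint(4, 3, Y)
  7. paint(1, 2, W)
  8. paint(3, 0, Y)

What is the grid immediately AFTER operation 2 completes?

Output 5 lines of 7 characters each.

Answer: RRRRRRG
RRRRRRG
RRRRRRG
RYRRRRG
BBRRRRR

Derivation:
After op 1 fill(4,5,R) [29 cells changed]:
RRRRRRG
RRRRRRG
RRRRRRG
RRRRRRG
BBRRRRR
After op 2 paint(3,1,Y):
RRRRRRG
RRRRRRG
RRRRRRG
RYRRRRG
BBRRRRR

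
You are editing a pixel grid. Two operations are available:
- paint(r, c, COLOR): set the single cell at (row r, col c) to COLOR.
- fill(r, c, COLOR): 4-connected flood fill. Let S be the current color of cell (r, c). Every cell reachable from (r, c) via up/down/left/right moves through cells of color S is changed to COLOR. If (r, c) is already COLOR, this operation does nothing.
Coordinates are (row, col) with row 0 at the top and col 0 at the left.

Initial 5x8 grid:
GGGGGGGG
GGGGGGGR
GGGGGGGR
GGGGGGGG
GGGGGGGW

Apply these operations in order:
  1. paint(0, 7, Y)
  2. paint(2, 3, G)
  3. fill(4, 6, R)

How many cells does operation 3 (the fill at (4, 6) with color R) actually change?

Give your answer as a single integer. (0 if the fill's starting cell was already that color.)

After op 1 paint(0,7,Y):
GGGGGGGY
GGGGGGGR
GGGGGGGR
GGGGGGGG
GGGGGGGW
After op 2 paint(2,3,G):
GGGGGGGY
GGGGGGGR
GGGGGGGR
GGGGGGGG
GGGGGGGW
After op 3 fill(4,6,R) [36 cells changed]:
RRRRRRRY
RRRRRRRR
RRRRRRRR
RRRRRRRR
RRRRRRRW

Answer: 36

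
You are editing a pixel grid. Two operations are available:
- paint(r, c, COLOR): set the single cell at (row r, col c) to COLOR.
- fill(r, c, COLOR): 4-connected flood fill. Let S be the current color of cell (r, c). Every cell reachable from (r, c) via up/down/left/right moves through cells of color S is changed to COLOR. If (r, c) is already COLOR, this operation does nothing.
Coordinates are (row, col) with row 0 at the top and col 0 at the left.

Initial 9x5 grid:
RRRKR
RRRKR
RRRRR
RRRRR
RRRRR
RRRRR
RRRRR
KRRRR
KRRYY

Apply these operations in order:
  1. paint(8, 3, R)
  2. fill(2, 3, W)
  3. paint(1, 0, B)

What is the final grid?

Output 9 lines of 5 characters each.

After op 1 paint(8,3,R):
RRRKR
RRRKR
RRRRR
RRRRR
RRRRR
RRRRR
RRRRR
KRRRR
KRRRY
After op 2 fill(2,3,W) [40 cells changed]:
WWWKW
WWWKW
WWWWW
WWWWW
WWWWW
WWWWW
WWWWW
KWWWW
KWWWY
After op 3 paint(1,0,B):
WWWKW
BWWKW
WWWWW
WWWWW
WWWWW
WWWWW
WWWWW
KWWWW
KWWWY

Answer: WWWKW
BWWKW
WWWWW
WWWWW
WWWWW
WWWWW
WWWWW
KWWWW
KWWWY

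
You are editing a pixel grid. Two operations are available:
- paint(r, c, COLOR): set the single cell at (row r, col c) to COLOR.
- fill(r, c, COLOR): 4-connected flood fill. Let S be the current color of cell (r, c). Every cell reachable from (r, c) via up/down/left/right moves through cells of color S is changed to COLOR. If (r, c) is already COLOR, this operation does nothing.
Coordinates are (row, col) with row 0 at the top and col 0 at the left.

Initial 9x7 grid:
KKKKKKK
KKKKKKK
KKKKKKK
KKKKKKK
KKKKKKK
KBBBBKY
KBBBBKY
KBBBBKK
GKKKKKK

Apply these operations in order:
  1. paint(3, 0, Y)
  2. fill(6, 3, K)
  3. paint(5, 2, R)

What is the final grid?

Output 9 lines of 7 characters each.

Answer: KKKKKKK
KKKKKKK
KKKKKKK
YKKKKKK
KKKKKKK
KKRKKKY
KKKKKKY
KKKKKKK
GKKKKKK

Derivation:
After op 1 paint(3,0,Y):
KKKKKKK
KKKKKKK
KKKKKKK
YKKKKKK
KKKKKKK
KBBBBKY
KBBBBKY
KBBBBKK
GKKKKKK
After op 2 fill(6,3,K) [12 cells changed]:
KKKKKKK
KKKKKKK
KKKKKKK
YKKKKKK
KKKKKKK
KKKKKKY
KKKKKKY
KKKKKKK
GKKKKKK
After op 3 paint(5,2,R):
KKKKKKK
KKKKKKK
KKKKKKK
YKKKKKK
KKKKKKK
KKRKKKY
KKKKKKY
KKKKKKK
GKKKKKK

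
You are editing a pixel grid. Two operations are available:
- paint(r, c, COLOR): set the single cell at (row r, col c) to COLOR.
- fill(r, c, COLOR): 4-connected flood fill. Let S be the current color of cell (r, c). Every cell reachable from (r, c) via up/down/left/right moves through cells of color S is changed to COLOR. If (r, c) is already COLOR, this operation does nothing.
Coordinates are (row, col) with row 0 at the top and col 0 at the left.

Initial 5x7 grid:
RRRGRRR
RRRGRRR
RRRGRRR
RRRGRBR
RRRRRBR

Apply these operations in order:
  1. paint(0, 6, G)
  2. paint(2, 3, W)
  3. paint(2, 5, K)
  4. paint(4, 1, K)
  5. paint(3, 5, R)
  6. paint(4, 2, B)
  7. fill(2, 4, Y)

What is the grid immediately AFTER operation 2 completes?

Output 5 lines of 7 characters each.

After op 1 paint(0,6,G):
RRRGRRG
RRRGRRR
RRRGRRR
RRRGRBR
RRRRRBR
After op 2 paint(2,3,W):
RRRGRRG
RRRGRRR
RRRWRRR
RRRGRBR
RRRRRBR

Answer: RRRGRRG
RRRGRRR
RRRWRRR
RRRGRBR
RRRRRBR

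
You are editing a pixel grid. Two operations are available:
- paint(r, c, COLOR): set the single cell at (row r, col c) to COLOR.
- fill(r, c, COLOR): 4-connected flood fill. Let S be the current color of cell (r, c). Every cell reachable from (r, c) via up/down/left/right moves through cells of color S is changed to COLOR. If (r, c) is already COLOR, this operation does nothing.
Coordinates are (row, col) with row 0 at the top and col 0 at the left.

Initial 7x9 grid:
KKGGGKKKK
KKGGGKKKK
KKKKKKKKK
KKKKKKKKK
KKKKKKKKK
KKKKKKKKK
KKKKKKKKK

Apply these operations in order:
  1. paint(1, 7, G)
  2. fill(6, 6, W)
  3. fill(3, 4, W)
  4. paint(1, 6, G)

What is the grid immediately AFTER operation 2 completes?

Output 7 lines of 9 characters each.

After op 1 paint(1,7,G):
KKGGGKKKK
KKGGGKKGK
KKKKKKKKK
KKKKKKKKK
KKKKKKKKK
KKKKKKKKK
KKKKKKKKK
After op 2 fill(6,6,W) [56 cells changed]:
WWGGGWWWW
WWGGGWWGW
WWWWWWWWW
WWWWWWWWW
WWWWWWWWW
WWWWWWWWW
WWWWWWWWW

Answer: WWGGGWWWW
WWGGGWWGW
WWWWWWWWW
WWWWWWWWW
WWWWWWWWW
WWWWWWWWW
WWWWWWWWW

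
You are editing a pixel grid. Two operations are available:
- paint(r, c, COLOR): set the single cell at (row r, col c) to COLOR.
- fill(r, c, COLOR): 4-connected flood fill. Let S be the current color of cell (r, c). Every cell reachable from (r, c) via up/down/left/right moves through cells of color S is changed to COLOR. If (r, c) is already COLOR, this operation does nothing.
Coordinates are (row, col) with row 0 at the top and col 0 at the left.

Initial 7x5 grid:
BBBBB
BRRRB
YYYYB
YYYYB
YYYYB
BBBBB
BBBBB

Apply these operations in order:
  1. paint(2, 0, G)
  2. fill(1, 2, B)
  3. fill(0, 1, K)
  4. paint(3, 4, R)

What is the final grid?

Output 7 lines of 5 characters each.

Answer: KKKKK
KKKKK
GYYYK
YYYYR
YYYYK
KKKKK
KKKKK

Derivation:
After op 1 paint(2,0,G):
BBBBB
BRRRB
GYYYB
YYYYB
YYYYB
BBBBB
BBBBB
After op 2 fill(1,2,B) [3 cells changed]:
BBBBB
BBBBB
GYYYB
YYYYB
YYYYB
BBBBB
BBBBB
After op 3 fill(0,1,K) [23 cells changed]:
KKKKK
KKKKK
GYYYK
YYYYK
YYYYK
KKKKK
KKKKK
After op 4 paint(3,4,R):
KKKKK
KKKKK
GYYYK
YYYYR
YYYYK
KKKKK
KKKKK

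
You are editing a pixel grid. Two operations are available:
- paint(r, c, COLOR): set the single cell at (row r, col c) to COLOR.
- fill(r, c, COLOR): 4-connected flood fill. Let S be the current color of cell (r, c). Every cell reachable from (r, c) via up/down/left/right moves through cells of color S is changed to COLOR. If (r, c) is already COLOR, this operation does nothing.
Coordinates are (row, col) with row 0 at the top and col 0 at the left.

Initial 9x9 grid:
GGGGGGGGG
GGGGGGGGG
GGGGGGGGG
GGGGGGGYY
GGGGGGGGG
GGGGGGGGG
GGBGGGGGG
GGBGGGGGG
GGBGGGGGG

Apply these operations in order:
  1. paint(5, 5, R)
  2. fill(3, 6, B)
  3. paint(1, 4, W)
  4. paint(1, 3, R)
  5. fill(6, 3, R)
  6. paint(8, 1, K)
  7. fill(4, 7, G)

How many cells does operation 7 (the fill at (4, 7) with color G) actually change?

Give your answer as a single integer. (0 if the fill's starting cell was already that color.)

Answer: 77

Derivation:
After op 1 paint(5,5,R):
GGGGGGGGG
GGGGGGGGG
GGGGGGGGG
GGGGGGGYY
GGGGGGGGG
GGGGGRGGG
GGBGGGGGG
GGBGGGGGG
GGBGGGGGG
After op 2 fill(3,6,B) [75 cells changed]:
BBBBBBBBB
BBBBBBBBB
BBBBBBBBB
BBBBBBBYY
BBBBBBBBB
BBBBBRBBB
BBBBBBBBB
BBBBBBBBB
BBBBBBBBB
After op 3 paint(1,4,W):
BBBBBBBBB
BBBBWBBBB
BBBBBBBBB
BBBBBBBYY
BBBBBBBBB
BBBBBRBBB
BBBBBBBBB
BBBBBBBBB
BBBBBBBBB
After op 4 paint(1,3,R):
BBBBBBBBB
BBBRWBBBB
BBBBBBBBB
BBBBBBBYY
BBBBBBBBB
BBBBBRBBB
BBBBBBBBB
BBBBBBBBB
BBBBBBBBB
After op 5 fill(6,3,R) [76 cells changed]:
RRRRRRRRR
RRRRWRRRR
RRRRRRRRR
RRRRRRRYY
RRRRRRRRR
RRRRRRRRR
RRRRRRRRR
RRRRRRRRR
RRRRRRRRR
After op 6 paint(8,1,K):
RRRRRRRRR
RRRRWRRRR
RRRRRRRRR
RRRRRRRYY
RRRRRRRRR
RRRRRRRRR
RRRRRRRRR
RRRRRRRRR
RKRRRRRRR
After op 7 fill(4,7,G) [77 cells changed]:
GGGGGGGGG
GGGGWGGGG
GGGGGGGGG
GGGGGGGYY
GGGGGGGGG
GGGGGGGGG
GGGGGGGGG
GGGGGGGGG
GKGGGGGGG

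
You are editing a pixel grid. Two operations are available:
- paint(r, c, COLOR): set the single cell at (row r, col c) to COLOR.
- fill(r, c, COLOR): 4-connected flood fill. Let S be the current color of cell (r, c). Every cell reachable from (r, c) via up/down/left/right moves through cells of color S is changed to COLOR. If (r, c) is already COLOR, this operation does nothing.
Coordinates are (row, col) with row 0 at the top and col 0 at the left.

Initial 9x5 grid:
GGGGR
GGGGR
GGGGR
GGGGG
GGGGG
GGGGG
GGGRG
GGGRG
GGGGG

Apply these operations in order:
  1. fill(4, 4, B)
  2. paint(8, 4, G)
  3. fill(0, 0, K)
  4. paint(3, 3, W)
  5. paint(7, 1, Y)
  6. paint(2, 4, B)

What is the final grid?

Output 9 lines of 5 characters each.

Answer: KKKKR
KKKKR
KKKKB
KKKWK
KKKKK
KKKKK
KKKRK
KYKRK
KKKKG

Derivation:
After op 1 fill(4,4,B) [40 cells changed]:
BBBBR
BBBBR
BBBBR
BBBBB
BBBBB
BBBBB
BBBRB
BBBRB
BBBBB
After op 2 paint(8,4,G):
BBBBR
BBBBR
BBBBR
BBBBB
BBBBB
BBBBB
BBBRB
BBBRB
BBBBG
After op 3 fill(0,0,K) [39 cells changed]:
KKKKR
KKKKR
KKKKR
KKKKK
KKKKK
KKKKK
KKKRK
KKKRK
KKKKG
After op 4 paint(3,3,W):
KKKKR
KKKKR
KKKKR
KKKWK
KKKKK
KKKKK
KKKRK
KKKRK
KKKKG
After op 5 paint(7,1,Y):
KKKKR
KKKKR
KKKKR
KKKWK
KKKKK
KKKKK
KKKRK
KYKRK
KKKKG
After op 6 paint(2,4,B):
KKKKR
KKKKR
KKKKB
KKKWK
KKKKK
KKKKK
KKKRK
KYKRK
KKKKG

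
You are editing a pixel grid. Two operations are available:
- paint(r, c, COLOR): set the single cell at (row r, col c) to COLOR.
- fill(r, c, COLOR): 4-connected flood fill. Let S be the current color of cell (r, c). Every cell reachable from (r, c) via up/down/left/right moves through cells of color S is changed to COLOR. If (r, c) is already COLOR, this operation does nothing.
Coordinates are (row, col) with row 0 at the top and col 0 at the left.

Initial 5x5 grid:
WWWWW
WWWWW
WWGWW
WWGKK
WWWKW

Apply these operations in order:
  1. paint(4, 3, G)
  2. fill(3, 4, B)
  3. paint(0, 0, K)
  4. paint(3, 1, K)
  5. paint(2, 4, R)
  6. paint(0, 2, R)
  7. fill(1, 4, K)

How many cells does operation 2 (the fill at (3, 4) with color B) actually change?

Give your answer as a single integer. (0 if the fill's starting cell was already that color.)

After op 1 paint(4,3,G):
WWWWW
WWWWW
WWGWW
WWGKK
WWWGW
After op 2 fill(3,4,B) [2 cells changed]:
WWWWW
WWWWW
WWGWW
WWGBB
WWWGW

Answer: 2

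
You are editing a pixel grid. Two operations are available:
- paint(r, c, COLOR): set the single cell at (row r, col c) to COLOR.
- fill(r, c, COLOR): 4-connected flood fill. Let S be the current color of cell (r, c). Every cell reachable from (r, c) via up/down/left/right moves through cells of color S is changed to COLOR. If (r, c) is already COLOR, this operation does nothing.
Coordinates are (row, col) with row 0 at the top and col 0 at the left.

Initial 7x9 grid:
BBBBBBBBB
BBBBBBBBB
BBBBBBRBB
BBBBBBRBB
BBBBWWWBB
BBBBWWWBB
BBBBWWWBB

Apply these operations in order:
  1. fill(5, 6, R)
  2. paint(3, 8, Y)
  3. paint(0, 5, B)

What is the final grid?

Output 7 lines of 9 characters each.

Answer: BBBBBBBBB
BBBBBBBBB
BBBBBBRBB
BBBBBBRBY
BBBBRRRBB
BBBBRRRBB
BBBBRRRBB

Derivation:
After op 1 fill(5,6,R) [9 cells changed]:
BBBBBBBBB
BBBBBBBBB
BBBBBBRBB
BBBBBBRBB
BBBBRRRBB
BBBBRRRBB
BBBBRRRBB
After op 2 paint(3,8,Y):
BBBBBBBBB
BBBBBBBBB
BBBBBBRBB
BBBBBBRBY
BBBBRRRBB
BBBBRRRBB
BBBBRRRBB
After op 3 paint(0,5,B):
BBBBBBBBB
BBBBBBBBB
BBBBBBRBB
BBBBBBRBY
BBBBRRRBB
BBBBRRRBB
BBBBRRRBB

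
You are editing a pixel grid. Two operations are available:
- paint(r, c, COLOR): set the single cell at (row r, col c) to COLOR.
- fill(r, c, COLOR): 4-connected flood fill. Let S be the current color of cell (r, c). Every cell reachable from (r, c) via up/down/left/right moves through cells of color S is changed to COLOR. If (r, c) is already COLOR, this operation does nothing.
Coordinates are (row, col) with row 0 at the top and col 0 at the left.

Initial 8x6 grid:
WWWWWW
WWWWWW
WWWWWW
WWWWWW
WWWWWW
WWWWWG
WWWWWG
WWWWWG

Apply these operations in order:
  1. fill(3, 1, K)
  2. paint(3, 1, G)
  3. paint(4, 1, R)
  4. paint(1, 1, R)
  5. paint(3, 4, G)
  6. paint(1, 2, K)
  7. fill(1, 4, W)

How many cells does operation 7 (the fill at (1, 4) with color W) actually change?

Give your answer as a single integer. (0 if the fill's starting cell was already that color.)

After op 1 fill(3,1,K) [45 cells changed]:
KKKKKK
KKKKKK
KKKKKK
KKKKKK
KKKKKK
KKKKKG
KKKKKG
KKKKKG
After op 2 paint(3,1,G):
KKKKKK
KKKKKK
KKKKKK
KGKKKK
KKKKKK
KKKKKG
KKKKKG
KKKKKG
After op 3 paint(4,1,R):
KKKKKK
KKKKKK
KKKKKK
KGKKKK
KRKKKK
KKKKKG
KKKKKG
KKKKKG
After op 4 paint(1,1,R):
KKKKKK
KRKKKK
KKKKKK
KGKKKK
KRKKKK
KKKKKG
KKKKKG
KKKKKG
After op 5 paint(3,4,G):
KKKKKK
KRKKKK
KKKKKK
KGKKGK
KRKKKK
KKKKKG
KKKKKG
KKKKKG
After op 6 paint(1,2,K):
KKKKKK
KRKKKK
KKKKKK
KGKKGK
KRKKKK
KKKKKG
KKKKKG
KKKKKG
After op 7 fill(1,4,W) [41 cells changed]:
WWWWWW
WRWWWW
WWWWWW
WGWWGW
WRWWWW
WWWWWG
WWWWWG
WWWWWG

Answer: 41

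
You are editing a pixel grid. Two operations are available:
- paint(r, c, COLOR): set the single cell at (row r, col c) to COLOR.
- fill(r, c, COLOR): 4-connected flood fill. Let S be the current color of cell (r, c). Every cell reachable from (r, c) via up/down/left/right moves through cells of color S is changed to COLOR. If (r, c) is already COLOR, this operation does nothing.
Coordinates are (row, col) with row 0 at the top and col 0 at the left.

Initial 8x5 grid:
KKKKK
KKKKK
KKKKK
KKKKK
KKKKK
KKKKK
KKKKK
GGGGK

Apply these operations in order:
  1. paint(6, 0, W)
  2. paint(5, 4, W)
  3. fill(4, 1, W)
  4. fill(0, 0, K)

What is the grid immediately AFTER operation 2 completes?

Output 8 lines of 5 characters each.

Answer: KKKKK
KKKKK
KKKKK
KKKKK
KKKKK
KKKKW
WKKKK
GGGGK

Derivation:
After op 1 paint(6,0,W):
KKKKK
KKKKK
KKKKK
KKKKK
KKKKK
KKKKK
WKKKK
GGGGK
After op 2 paint(5,4,W):
KKKKK
KKKKK
KKKKK
KKKKK
KKKKK
KKKKW
WKKKK
GGGGK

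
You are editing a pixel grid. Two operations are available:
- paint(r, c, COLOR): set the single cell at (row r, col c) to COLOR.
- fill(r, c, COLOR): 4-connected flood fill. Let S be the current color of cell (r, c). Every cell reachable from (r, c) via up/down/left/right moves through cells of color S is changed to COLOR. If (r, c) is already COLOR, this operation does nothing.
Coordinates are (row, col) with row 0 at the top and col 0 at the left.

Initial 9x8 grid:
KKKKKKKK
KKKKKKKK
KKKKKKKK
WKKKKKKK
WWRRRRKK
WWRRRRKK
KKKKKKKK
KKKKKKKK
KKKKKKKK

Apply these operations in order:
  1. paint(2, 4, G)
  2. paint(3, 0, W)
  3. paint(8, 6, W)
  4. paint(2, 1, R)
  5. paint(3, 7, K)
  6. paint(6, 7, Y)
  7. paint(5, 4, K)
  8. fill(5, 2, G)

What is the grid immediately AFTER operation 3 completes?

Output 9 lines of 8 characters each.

After op 1 paint(2,4,G):
KKKKKKKK
KKKKKKKK
KKKKGKKK
WKKKKKKK
WWRRRRKK
WWRRRRKK
KKKKKKKK
KKKKKKKK
KKKKKKKK
After op 2 paint(3,0,W):
KKKKKKKK
KKKKKKKK
KKKKGKKK
WKKKKKKK
WWRRRRKK
WWRRRRKK
KKKKKKKK
KKKKKKKK
KKKKKKKK
After op 3 paint(8,6,W):
KKKKKKKK
KKKKKKKK
KKKKGKKK
WKKKKKKK
WWRRRRKK
WWRRRRKK
KKKKKKKK
KKKKKKKK
KKKKKKWK

Answer: KKKKKKKK
KKKKKKKK
KKKKGKKK
WKKKKKKK
WWRRRRKK
WWRRRRKK
KKKKKKKK
KKKKKKKK
KKKKKKWK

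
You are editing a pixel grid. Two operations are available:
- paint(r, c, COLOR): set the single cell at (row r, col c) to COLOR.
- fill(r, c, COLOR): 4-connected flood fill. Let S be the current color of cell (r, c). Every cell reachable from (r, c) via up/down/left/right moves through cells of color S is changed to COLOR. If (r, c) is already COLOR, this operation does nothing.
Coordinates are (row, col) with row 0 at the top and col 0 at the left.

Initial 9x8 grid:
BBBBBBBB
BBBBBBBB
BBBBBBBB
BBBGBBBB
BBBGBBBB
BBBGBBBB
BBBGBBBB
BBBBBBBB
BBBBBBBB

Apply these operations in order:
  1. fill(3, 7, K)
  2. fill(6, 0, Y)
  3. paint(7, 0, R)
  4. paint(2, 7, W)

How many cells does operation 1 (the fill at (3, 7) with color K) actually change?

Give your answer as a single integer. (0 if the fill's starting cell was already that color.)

Answer: 68

Derivation:
After op 1 fill(3,7,K) [68 cells changed]:
KKKKKKKK
KKKKKKKK
KKKKKKKK
KKKGKKKK
KKKGKKKK
KKKGKKKK
KKKGKKKK
KKKKKKKK
KKKKKKKK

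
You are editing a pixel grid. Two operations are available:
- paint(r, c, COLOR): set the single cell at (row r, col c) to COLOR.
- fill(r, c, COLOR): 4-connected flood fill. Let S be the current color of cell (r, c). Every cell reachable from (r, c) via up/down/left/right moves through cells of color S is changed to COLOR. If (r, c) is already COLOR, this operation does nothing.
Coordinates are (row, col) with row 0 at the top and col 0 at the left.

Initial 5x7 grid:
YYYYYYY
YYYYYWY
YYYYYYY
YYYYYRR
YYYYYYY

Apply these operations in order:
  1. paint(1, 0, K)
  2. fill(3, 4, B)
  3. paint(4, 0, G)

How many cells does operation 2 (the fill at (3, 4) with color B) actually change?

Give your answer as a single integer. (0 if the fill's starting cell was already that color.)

After op 1 paint(1,0,K):
YYYYYYY
KYYYYWY
YYYYYYY
YYYYYRR
YYYYYYY
After op 2 fill(3,4,B) [31 cells changed]:
BBBBBBB
KBBBBWB
BBBBBBB
BBBBBRR
BBBBBBB

Answer: 31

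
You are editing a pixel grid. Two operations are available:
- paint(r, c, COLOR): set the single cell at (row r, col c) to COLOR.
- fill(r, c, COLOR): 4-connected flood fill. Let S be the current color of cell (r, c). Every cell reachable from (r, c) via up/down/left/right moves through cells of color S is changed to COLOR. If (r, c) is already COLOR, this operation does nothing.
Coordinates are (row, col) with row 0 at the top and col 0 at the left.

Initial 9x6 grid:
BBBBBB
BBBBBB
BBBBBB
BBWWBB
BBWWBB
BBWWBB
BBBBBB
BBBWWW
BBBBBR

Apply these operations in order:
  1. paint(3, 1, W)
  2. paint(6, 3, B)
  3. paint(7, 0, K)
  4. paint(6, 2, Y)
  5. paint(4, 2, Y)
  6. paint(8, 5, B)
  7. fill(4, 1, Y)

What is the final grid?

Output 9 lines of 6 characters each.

After op 1 paint(3,1,W):
BBBBBB
BBBBBB
BBBBBB
BWWWBB
BBWWBB
BBWWBB
BBBBBB
BBBWWW
BBBBBR
After op 2 paint(6,3,B):
BBBBBB
BBBBBB
BBBBBB
BWWWBB
BBWWBB
BBWWBB
BBBBBB
BBBWWW
BBBBBR
After op 3 paint(7,0,K):
BBBBBB
BBBBBB
BBBBBB
BWWWBB
BBWWBB
BBWWBB
BBBBBB
KBBWWW
BBBBBR
After op 4 paint(6,2,Y):
BBBBBB
BBBBBB
BBBBBB
BWWWBB
BBWWBB
BBWWBB
BBYBBB
KBBWWW
BBBBBR
After op 5 paint(4,2,Y):
BBBBBB
BBBBBB
BBBBBB
BWWWBB
BBYWBB
BBWWBB
BBYBBB
KBBWWW
BBBBBR
After op 6 paint(8,5,B):
BBBBBB
BBBBBB
BBBBBB
BWWWBB
BBYWBB
BBWWBB
BBYBBB
KBBWWW
BBBBBB
After op 7 fill(4,1,Y) [42 cells changed]:
YYYYYY
YYYYYY
YYYYYY
YWWWYY
YYYWYY
YYWWYY
YYYYYY
KYYWWW
YYYYYY

Answer: YYYYYY
YYYYYY
YYYYYY
YWWWYY
YYYWYY
YYWWYY
YYYYYY
KYYWWW
YYYYYY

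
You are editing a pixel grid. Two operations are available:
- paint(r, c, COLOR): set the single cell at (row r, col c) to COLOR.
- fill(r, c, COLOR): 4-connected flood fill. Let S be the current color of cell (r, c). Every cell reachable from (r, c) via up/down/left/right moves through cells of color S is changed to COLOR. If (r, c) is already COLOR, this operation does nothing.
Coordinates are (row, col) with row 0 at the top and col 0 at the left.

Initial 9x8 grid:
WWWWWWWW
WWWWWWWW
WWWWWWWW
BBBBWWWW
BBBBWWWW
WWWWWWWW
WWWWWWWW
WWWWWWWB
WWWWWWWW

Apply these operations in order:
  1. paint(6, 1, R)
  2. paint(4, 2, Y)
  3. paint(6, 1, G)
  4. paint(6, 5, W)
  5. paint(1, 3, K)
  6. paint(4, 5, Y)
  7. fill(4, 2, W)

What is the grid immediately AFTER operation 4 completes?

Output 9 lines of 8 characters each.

Answer: WWWWWWWW
WWWWWWWW
WWWWWWWW
BBBBWWWW
BBYBWWWW
WWWWWWWW
WGWWWWWW
WWWWWWWB
WWWWWWWW

Derivation:
After op 1 paint(6,1,R):
WWWWWWWW
WWWWWWWW
WWWWWWWW
BBBBWWWW
BBBBWWWW
WWWWWWWW
WRWWWWWW
WWWWWWWB
WWWWWWWW
After op 2 paint(4,2,Y):
WWWWWWWW
WWWWWWWW
WWWWWWWW
BBBBWWWW
BBYBWWWW
WWWWWWWW
WRWWWWWW
WWWWWWWB
WWWWWWWW
After op 3 paint(6,1,G):
WWWWWWWW
WWWWWWWW
WWWWWWWW
BBBBWWWW
BBYBWWWW
WWWWWWWW
WGWWWWWW
WWWWWWWB
WWWWWWWW
After op 4 paint(6,5,W):
WWWWWWWW
WWWWWWWW
WWWWWWWW
BBBBWWWW
BBYBWWWW
WWWWWWWW
WGWWWWWW
WWWWWWWB
WWWWWWWW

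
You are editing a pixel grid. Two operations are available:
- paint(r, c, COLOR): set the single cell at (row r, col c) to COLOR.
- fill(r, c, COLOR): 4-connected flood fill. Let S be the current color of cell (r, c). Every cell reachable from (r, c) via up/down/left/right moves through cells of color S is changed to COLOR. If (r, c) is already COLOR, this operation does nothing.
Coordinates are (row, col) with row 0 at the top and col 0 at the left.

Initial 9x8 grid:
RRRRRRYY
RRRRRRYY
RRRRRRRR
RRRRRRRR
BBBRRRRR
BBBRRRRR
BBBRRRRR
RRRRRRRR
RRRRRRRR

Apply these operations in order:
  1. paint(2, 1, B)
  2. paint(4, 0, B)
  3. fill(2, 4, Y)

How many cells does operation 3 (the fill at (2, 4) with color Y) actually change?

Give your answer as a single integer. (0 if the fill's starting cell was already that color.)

After op 1 paint(2,1,B):
RRRRRRYY
RRRRRRYY
RBRRRRRR
RRRRRRRR
BBBRRRRR
BBBRRRRR
BBBRRRRR
RRRRRRRR
RRRRRRRR
After op 2 paint(4,0,B):
RRRRRRYY
RRRRRRYY
RBRRRRRR
RRRRRRRR
BBBRRRRR
BBBRRRRR
BBBRRRRR
RRRRRRRR
RRRRRRRR
After op 3 fill(2,4,Y) [58 cells changed]:
YYYYYYYY
YYYYYYYY
YBYYYYYY
YYYYYYYY
BBBYYYYY
BBBYYYYY
BBBYYYYY
YYYYYYYY
YYYYYYYY

Answer: 58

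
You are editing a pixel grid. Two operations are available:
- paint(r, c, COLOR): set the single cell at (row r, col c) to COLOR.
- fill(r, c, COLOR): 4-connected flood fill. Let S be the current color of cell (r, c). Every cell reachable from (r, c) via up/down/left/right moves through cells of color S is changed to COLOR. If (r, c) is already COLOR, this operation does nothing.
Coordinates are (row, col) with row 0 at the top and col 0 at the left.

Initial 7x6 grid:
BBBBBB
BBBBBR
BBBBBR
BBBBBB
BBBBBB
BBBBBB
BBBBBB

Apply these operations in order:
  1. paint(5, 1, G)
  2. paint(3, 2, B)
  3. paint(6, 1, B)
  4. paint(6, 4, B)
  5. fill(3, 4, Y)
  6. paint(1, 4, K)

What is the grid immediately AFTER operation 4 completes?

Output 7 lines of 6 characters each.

Answer: BBBBBB
BBBBBR
BBBBBR
BBBBBB
BBBBBB
BGBBBB
BBBBBB

Derivation:
After op 1 paint(5,1,G):
BBBBBB
BBBBBR
BBBBBR
BBBBBB
BBBBBB
BGBBBB
BBBBBB
After op 2 paint(3,2,B):
BBBBBB
BBBBBR
BBBBBR
BBBBBB
BBBBBB
BGBBBB
BBBBBB
After op 3 paint(6,1,B):
BBBBBB
BBBBBR
BBBBBR
BBBBBB
BBBBBB
BGBBBB
BBBBBB
After op 4 paint(6,4,B):
BBBBBB
BBBBBR
BBBBBR
BBBBBB
BBBBBB
BGBBBB
BBBBBB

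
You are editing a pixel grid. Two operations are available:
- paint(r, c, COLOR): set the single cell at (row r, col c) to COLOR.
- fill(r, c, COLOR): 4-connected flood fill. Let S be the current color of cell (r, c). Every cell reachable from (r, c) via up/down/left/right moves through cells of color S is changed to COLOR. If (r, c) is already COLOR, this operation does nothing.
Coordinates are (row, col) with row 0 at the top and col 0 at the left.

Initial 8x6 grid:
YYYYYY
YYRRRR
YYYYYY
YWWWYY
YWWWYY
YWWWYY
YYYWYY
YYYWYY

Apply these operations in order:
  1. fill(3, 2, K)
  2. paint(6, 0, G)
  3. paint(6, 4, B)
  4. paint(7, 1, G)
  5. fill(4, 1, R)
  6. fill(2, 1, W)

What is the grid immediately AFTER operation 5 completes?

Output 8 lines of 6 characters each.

After op 1 fill(3,2,K) [11 cells changed]:
YYYYYY
YYRRRR
YYYYYY
YKKKYY
YKKKYY
YKKKYY
YYYKYY
YYYKYY
After op 2 paint(6,0,G):
YYYYYY
YYRRRR
YYYYYY
YKKKYY
YKKKYY
YKKKYY
GYYKYY
YYYKYY
After op 3 paint(6,4,B):
YYYYYY
YYRRRR
YYYYYY
YKKKYY
YKKKYY
YKKKYY
GYYKBY
YYYKYY
After op 4 paint(7,1,G):
YYYYYY
YYRRRR
YYYYYY
YKKKYY
YKKKYY
YKKKYY
GYYKBY
YGYKYY
After op 5 fill(4,1,R) [11 cells changed]:
YYYYYY
YYRRRR
YYYYYY
YRRRYY
YRRRYY
YRRRYY
GYYRBY
YGYRYY

Answer: YYYYYY
YYRRRR
YYYYYY
YRRRYY
YRRRYY
YRRRYY
GYYRBY
YGYRYY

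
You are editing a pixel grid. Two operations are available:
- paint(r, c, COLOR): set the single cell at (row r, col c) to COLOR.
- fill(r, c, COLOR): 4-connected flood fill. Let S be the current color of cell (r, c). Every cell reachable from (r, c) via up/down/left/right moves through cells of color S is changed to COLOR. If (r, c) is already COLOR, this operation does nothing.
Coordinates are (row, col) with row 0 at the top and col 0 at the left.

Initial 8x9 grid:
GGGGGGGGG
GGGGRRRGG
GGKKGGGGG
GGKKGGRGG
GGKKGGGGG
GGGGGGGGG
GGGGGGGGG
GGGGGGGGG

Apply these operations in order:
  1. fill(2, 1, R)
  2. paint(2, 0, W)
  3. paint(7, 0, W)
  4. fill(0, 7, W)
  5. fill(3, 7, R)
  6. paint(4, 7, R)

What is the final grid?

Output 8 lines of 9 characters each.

After op 1 fill(2,1,R) [62 cells changed]:
RRRRRRRRR
RRRRRRRRR
RRKKRRRRR
RRKKRRRRR
RRKKRRRRR
RRRRRRRRR
RRRRRRRRR
RRRRRRRRR
After op 2 paint(2,0,W):
RRRRRRRRR
RRRRRRRRR
WRKKRRRRR
RRKKRRRRR
RRKKRRRRR
RRRRRRRRR
RRRRRRRRR
RRRRRRRRR
After op 3 paint(7,0,W):
RRRRRRRRR
RRRRRRRRR
WRKKRRRRR
RRKKRRRRR
RRKKRRRRR
RRRRRRRRR
RRRRRRRRR
WRRRRRRRR
After op 4 fill(0,7,W) [64 cells changed]:
WWWWWWWWW
WWWWWWWWW
WWKKWWWWW
WWKKWWWWW
WWKKWWWWW
WWWWWWWWW
WWWWWWWWW
WWWWWWWWW
After op 5 fill(3,7,R) [66 cells changed]:
RRRRRRRRR
RRRRRRRRR
RRKKRRRRR
RRKKRRRRR
RRKKRRRRR
RRRRRRRRR
RRRRRRRRR
RRRRRRRRR
After op 6 paint(4,7,R):
RRRRRRRRR
RRRRRRRRR
RRKKRRRRR
RRKKRRRRR
RRKKRRRRR
RRRRRRRRR
RRRRRRRRR
RRRRRRRRR

Answer: RRRRRRRRR
RRRRRRRRR
RRKKRRRRR
RRKKRRRRR
RRKKRRRRR
RRRRRRRRR
RRRRRRRRR
RRRRRRRRR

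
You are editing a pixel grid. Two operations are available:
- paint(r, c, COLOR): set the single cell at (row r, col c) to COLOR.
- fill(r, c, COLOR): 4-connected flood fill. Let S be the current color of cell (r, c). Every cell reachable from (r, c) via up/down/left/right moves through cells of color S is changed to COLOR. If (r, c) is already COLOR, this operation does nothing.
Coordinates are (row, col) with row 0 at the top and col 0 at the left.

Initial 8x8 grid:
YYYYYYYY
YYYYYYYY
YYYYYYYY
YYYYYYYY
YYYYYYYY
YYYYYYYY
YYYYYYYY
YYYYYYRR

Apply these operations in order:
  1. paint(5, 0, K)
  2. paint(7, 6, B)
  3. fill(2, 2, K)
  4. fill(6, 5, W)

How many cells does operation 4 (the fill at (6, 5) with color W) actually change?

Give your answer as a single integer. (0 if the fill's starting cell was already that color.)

After op 1 paint(5,0,K):
YYYYYYYY
YYYYYYYY
YYYYYYYY
YYYYYYYY
YYYYYYYY
KYYYYYYY
YYYYYYYY
YYYYYYRR
After op 2 paint(7,6,B):
YYYYYYYY
YYYYYYYY
YYYYYYYY
YYYYYYYY
YYYYYYYY
KYYYYYYY
YYYYYYYY
YYYYYYBR
After op 3 fill(2,2,K) [61 cells changed]:
KKKKKKKK
KKKKKKKK
KKKKKKKK
KKKKKKKK
KKKKKKKK
KKKKKKKK
KKKKKKKK
KKKKKKBR
After op 4 fill(6,5,W) [62 cells changed]:
WWWWWWWW
WWWWWWWW
WWWWWWWW
WWWWWWWW
WWWWWWWW
WWWWWWWW
WWWWWWWW
WWWWWWBR

Answer: 62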